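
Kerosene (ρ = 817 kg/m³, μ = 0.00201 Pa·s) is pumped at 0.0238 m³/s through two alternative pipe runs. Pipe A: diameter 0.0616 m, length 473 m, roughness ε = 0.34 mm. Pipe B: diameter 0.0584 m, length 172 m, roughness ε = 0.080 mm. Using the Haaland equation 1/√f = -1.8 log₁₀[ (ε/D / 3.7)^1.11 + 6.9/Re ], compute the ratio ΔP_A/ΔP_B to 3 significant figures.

ΔP_A/ΔP_B ≈ 3.01

Pipe A: V = Q/A = 0.0238/0.00298 = 7.986 m/s; Re = 2e+05; ε/D = 0.00552; Haaland → f = 0.03177; ΔP_A = f(L/D)(ρV²/2) = 6.354e+06 Pa.
Pipe B: V = Q/A = 0.0238/0.002679 = 8.885 m/s; Re = 2.109e+05; ε/D = 0.00137; Haaland → f = 0.02223; ΔP_B = f(L/D)(ρV²/2) = 2.112e+06 Pa.
ΔP_A/ΔP_B = 6.354e+06/2.112e+06 = 3.01.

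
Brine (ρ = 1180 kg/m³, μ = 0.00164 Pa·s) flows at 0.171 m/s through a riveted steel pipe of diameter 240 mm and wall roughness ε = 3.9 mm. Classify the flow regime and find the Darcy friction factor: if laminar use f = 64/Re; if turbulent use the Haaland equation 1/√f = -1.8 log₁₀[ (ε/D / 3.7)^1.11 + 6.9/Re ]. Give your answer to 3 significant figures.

f ≈ 0.0465

Re = ρVD/μ = 1180·0.171·0.24/0.00164 = 2.953e+04.
Re > 4000 → turbulent. ε/D = 0.0039/0.24 = 0.0163; Haaland: 1/√f = -1.8 log₁₀[0.00242 + 0.000234] = 4.638, so f = 0.04649.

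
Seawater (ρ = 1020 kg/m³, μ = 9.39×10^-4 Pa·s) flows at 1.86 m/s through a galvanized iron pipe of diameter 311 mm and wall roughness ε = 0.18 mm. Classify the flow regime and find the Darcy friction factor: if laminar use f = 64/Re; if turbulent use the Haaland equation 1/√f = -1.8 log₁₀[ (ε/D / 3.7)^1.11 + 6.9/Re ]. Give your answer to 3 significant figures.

Re = ρVD/μ = 1020·1.86·0.311/0.000939 = 6.284e+05.
Re > 4000 → turbulent. ε/D = 0.00018/0.311 = 0.000579; Haaland: 1/√f = -1.8 log₁₀[5.97e-05 + 1.1e-05] = 7.472, so f = 0.01791.

f ≈ 0.0179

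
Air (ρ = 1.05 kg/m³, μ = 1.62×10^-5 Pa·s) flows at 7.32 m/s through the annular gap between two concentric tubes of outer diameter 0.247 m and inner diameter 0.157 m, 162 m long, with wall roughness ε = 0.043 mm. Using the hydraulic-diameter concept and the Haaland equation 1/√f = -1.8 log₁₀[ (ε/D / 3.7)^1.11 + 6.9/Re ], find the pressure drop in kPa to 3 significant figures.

ΔP ≈ 1.16 kPa

Hydraulic diameter D_h = 4A/P = D_o - D_i = 0.247 - 0.157 = 0.09 m.
Re = ρVD_h/μ = 1.05·7.32·0.09/1.62e-05 = 4.27e+04.
ε/D_h = 4.3e-05/0.09 = 0.000478; Haaland gives 1/√f = -1.8 log₁₀[4.82e-05+0.000162] = 6.621, so f = 0.02281.
ΔP = f(L/D_h)(ρV²/2) = 0.02281·162/0.09·28.13 = 1155 Pa.
ΔP = 1.16 kPa.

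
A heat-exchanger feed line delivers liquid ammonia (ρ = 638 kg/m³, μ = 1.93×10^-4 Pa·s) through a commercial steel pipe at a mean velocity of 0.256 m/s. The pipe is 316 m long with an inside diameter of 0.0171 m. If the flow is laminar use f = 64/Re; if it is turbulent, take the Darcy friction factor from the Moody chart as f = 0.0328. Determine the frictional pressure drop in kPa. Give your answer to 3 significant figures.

Reynolds number Re = ρVD/μ = 638 · 0.256 · 0.0171 / 0.000193 = 1.447e+04.
Re > 4000 → turbulent; use the Moody-chart value f = 0.0328.
Darcy-Weisbach: ΔP = f(L/D)(ρV²/2) = 0.0328·(316/0.0171)·(638·0.256²/2) = 0.0328·1.848e+04·20.91 = 1.267e+04 Pa.
ΔP = 1.267e+04 Pa = 12.7 kPa.

ΔP ≈ 12.7 kPa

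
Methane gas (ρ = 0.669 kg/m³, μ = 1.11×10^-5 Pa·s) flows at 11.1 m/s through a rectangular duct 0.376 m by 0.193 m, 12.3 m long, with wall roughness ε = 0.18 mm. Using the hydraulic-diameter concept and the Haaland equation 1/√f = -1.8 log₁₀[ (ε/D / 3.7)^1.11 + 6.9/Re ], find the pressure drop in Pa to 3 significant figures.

Hydraulic diameter D_h = 4A/P = 4·(0.376·0.193)/(2·(0.376+0.193)) = 0.2903/1.138 = 0.2551 m.
Re = ρVD_h/μ = 0.669·11.1·0.2551/1.11e-05 = 1.706e+05.
ε/D_h = 0.00018/0.2551 = 0.000706; Haaland gives 1/√f = -1.8 log₁₀[7.43e-05+4.04e-05] = 7.092, so f = 0.01988.
ΔP = f(L/D_h)(ρV²/2) = 0.01988·12.3/0.2551·41.21 = 39.51 Pa.

ΔP ≈ 39.5 Pa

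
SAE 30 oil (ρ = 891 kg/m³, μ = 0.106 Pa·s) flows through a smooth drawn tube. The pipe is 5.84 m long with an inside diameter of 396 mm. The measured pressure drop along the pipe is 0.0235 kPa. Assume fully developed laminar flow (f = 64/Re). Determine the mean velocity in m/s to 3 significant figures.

V ≈ 0.186 m/s

For laminar flow, f = 64/Re with Re = ρVD/μ, so Darcy-Weisbach reduces to ΔP = 32μLV/D². Solving for V: V = ΔP·D²/(32μL) = 23.5·(0.396)²/(32·0.106·5.84) = 0.186 m/s.
Check: Re = ρVD/μ = 891·0.186·0.396/0.106 = 619.2 < 2300, so the laminar assumption holds.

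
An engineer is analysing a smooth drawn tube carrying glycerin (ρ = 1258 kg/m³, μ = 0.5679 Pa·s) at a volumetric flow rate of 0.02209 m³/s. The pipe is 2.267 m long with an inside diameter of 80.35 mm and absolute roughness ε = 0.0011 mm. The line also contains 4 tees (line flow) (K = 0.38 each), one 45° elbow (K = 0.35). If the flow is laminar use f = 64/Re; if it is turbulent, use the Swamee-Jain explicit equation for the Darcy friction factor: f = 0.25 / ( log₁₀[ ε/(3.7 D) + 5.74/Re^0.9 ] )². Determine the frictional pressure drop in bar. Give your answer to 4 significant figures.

ΔP ≈ 0.5012 bar

Cross-sectional area A = πD²/4 = π(0.08035)²/4 = 0.005071 m²; mean velocity V = Q/A = 0.02209/0.005071 = 4.356 m/s.
Reynolds number Re = ρVD/μ = 1258 · 4.356 · 0.08035 / 0.568 = 775.4.
Re < 2300 → laminar flow, so f = 64/Re = 64/775.4 = 0.08254 (the turbulent correlation is not needed).
Total minor-loss coefficient ΣK = 4·0.38 + 1·0.35 = 1.87.
ΔP = [f·L/D + ΣK]·(ρV²/2) = [0.08254·2.267/0.08035 + 1.87]·(1258·4.356²/2) = [2.329 + 1.87]·1.194e+04 = 5.012e+04 Pa.
ΔP = 5.012e+04 Pa = 0.5012 bar.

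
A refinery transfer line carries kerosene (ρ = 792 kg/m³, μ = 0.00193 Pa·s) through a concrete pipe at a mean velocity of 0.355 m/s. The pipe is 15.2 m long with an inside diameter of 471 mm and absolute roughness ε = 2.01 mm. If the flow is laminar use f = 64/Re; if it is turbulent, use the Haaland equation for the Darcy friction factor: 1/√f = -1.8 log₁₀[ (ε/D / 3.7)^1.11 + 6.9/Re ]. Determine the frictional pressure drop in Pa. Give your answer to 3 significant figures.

ΔP ≈ 48.9 Pa

Reynolds number Re = ρVD/μ = 792 · 0.355 · 0.471 / 0.00193 = 6.861e+04.
Re > 4000 → turbulent. Relative roughness ε/D = 0.00201/0.471 = 0.00427. Haaland: 1/√f = -1.8 log₁₀[(0.00427/3.7)^1.11 + 6.9/6.861e+04] = -1.8 log₁₀[0.000548 + 0.000101] = 5.738, so f = 0.03037.
Darcy-Weisbach: ΔP = f(L/D)(ρV²/2) = 0.03037·(15.2/0.471)·(792·0.355²/2) = 0.03037·32.27·49.91 = 48.91 Pa.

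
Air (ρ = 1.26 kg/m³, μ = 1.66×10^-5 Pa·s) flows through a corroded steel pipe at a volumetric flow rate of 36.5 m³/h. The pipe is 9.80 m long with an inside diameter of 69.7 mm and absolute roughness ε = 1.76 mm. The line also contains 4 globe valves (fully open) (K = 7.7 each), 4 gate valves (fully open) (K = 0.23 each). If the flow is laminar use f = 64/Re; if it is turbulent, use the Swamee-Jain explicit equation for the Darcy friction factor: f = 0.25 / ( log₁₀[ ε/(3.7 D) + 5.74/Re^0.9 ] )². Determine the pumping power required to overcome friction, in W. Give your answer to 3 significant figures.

P ≈ 1.79 W

Q = 36.5 m³/h = 36.5/3600 = 0.01014 m³/s.
Cross-sectional area A = πD²/4 = π(0.0697)²/4 = 0.003816 m²; mean velocity V = Q/A = 0.01014/0.003816 = 2.657 m/s.
Reynolds number Re = ρVD/μ = 1.26 · 2.657 · 0.0697 / 1.66e-05 = 1.406e+04.
Re > 4000 → turbulent. Relative roughness ε/D = 0.00176/0.0697 = 0.0253. Swamee-Jain: f = 0.25/(log₁₀[0.0253/3.7 + 5.74/1.406e+04^0.9])² = 0.25/(log₁₀[0.00682 + 0.00106])² = 0.25/(-2.103)² = 0.05652.
Total minor-loss coefficient ΣK = 4·7.7 + 4·0.23 = 31.7.
ΔP = [f·L/D + ΣK]·(ρV²/2) = [0.05652·9.8/0.0697 + 31.7]·(1.26·2.657²/2) = [7.947 + 31.7]·4.448 = 176.5 Pa.
Pumping power P = QΔP = 0.01014·176.5 = 1.789 W = 1.79 W.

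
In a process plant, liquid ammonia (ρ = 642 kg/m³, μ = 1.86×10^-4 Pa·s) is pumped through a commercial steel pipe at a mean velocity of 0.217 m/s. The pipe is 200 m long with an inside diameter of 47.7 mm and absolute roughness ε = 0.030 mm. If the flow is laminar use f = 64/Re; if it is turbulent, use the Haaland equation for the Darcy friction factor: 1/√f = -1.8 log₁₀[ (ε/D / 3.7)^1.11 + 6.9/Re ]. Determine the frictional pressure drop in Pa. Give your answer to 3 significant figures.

ΔP ≈ 1520 Pa

Reynolds number Re = ρVD/μ = 642 · 0.217 · 0.0477 / 0.000186 = 3.573e+04.
Re > 4000 → turbulent. Relative roughness ε/D = 3e-05/0.0477 = 0.000629. Haaland: 1/√f = -1.8 log₁₀[(0.000629/3.7)^1.11 + 6.9/3.573e+04] = -1.8 log₁₀[6.54e-05 + 0.000193] = 6.457, so f = 0.02398.
Darcy-Weisbach: ΔP = f(L/D)(ρV²/2) = 0.02398·(200/0.0477)·(642·0.217²/2) = 0.02398·4193·15.12 = 1520 Pa.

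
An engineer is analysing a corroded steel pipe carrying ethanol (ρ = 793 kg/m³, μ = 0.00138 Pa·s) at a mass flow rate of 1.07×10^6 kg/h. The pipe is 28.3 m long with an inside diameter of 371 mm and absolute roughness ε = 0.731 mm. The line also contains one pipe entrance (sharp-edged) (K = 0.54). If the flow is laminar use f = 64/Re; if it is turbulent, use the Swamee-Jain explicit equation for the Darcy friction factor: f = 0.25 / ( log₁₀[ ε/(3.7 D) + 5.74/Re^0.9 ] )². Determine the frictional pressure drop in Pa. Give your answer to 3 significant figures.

ṁ = 1.07×10^6 kg/h = 1.07×10^6/3600 = 297.2 kg/s.
A = πD²/4 = π(0.371)²/4 = 0.1081 m²; mean velocity V = ṁ/(ρA) = 297.2/(793 · 0.1081) = 3.467 m/s.
Reynolds number Re = ρVD/μ = 793 · 3.467 · 0.371 / 0.00138 = 7.392e+05.
Re > 4000 → turbulent. Relative roughness ε/D = 0.000731/0.371 = 0.00197. Swamee-Jain: f = 0.25/(log₁₀[0.00197/3.7 + 5.74/7.392e+05^0.9])² = 0.25/(log₁₀[0.000533 + 3e-05])² = 0.25/(-3.25)² = 0.02367.
Total minor-loss coefficient ΣK = 1·0.54 = 0.54.
ΔP = [f·L/D + ΣK]·(ρV²/2) = [0.02367·28.3/0.371 + 0.54]·(793·3.467²/2) = [1.806 + 0.54]·4766 = 1.118e+04 Pa.

ΔP ≈ 11200 Pa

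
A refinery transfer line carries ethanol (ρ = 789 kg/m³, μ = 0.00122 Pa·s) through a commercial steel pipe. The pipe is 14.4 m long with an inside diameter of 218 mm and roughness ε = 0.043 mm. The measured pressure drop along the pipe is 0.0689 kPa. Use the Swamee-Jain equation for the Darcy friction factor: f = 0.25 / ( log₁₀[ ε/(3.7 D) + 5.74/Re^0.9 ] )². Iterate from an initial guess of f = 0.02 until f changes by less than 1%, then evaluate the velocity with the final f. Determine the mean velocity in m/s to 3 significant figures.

Rearranging Darcy-Weisbach: V = √(2·ΔP·D/(f·L·ρ)). With ε/D = 4.3e-05/0.218 = 0.000197, iterate starting from f = 0.02:
  f = 0.02 → V = √(2·68.9·0.218/(0.02·14.4·789)) = 0.3636 m/s; Re = ρVD/μ = 5.126e+04; f → 0.02144
  f = 0.02144 → V = 0.3512 m/s; Re = 4.952e+04; f → 0.02158
Converged (Δf/f < 1%). With the final f = 0.02158: V = √(2·68.9·0.218/(0.02158·14.4·789)) = 0.35 m/s.

V ≈ 0.350 m/s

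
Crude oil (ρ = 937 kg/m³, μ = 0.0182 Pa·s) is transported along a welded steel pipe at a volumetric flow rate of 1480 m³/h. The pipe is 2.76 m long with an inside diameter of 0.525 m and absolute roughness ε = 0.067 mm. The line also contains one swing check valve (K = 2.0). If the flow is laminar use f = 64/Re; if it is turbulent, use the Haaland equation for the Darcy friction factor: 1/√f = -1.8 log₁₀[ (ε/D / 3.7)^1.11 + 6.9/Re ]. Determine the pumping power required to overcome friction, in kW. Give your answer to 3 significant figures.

Q = 1480 m³/h = 1480/3600 = 0.4111 m³/s.
Cross-sectional area A = πD²/4 = π(0.525)²/4 = 0.2165 m²; mean velocity V = Q/A = 0.4111/0.2165 = 1.899 m/s.
Reynolds number Re = ρVD/μ = 937 · 1.899 · 0.525 / 0.0182 = 5.133e+04.
Re > 4000 → turbulent. Relative roughness ε/D = 6.7e-05/0.525 = 0.000128. Haaland: 1/√f = -1.8 log₁₀[(0.000128/3.7)^1.11 + 6.9/5.133e+04] = -1.8 log₁₀[1.11e-05 + 0.000134] = 6.907, so f = 0.02096.
Total minor-loss coefficient ΣK = 1·2 = 2.
ΔP = [f·L/D + ΣK]·(ρV²/2) = [0.02096·2.76/0.525 + 2]·(937·1.899²/2) = [0.1102 + 2]·1690 = 3566 Pa.
Pumping power P = QΔP = 0.4111·3566 = 1466 W = 1.47 kW.

P ≈ 1.47 kW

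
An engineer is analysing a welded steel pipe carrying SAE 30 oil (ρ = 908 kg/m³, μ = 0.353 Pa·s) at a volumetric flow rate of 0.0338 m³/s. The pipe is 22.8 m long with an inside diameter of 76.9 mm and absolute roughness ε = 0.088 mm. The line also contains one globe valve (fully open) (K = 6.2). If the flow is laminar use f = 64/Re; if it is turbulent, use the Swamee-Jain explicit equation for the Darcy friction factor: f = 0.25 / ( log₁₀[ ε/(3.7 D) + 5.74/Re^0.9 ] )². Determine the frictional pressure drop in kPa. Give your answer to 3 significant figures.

ΔP ≈ 466 kPa

Cross-sectional area A = πD²/4 = π(0.0769)²/4 = 0.004645 m²; mean velocity V = Q/A = 0.0338/0.004645 = 7.277 m/s.
Reynolds number Re = ρVD/μ = 908 · 7.277 · 0.0769 / 0.353 = 1439.
Re < 2300 → laminar flow, so f = 64/Re = 64/1439 = 0.04446 (the turbulent correlation is not needed).
Total minor-loss coefficient ΣK = 1·6.2 = 6.2.
ΔP = [f·L/D + ΣK]·(ρV²/2) = [0.04446·22.8/0.0769 + 6.2]·(908·7.277²/2) = [13.18 + 6.2]·2.404e+04 = 4.66e+05 Pa.
ΔP = 4.66e+05 Pa = 466 kPa.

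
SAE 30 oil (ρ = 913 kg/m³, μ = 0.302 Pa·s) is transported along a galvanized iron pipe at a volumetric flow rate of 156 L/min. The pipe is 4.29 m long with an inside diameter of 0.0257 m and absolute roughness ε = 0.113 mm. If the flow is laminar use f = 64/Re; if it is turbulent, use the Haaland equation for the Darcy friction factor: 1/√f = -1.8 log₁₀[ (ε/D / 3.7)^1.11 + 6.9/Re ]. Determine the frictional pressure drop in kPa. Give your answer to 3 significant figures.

ΔP ≈ 315 kPa

Q = 156 L/min = 156/60000 = 0.0026 m³/s.
Cross-sectional area A = πD²/4 = π(0.0257)²/4 = 0.0005187 m²; mean velocity V = Q/A = 0.0026/0.0005187 = 5.012 m/s.
Reynolds number Re = ρVD/μ = 913 · 5.012 · 0.0257 / 0.302 = 389.4.
Re < 2300 → laminar flow, so f = 64/Re = 64/389.4 = 0.1643 (the turbulent correlation is not needed).
Darcy-Weisbach: ΔP = f(L/D)(ρV²/2) = 0.1643·(4.29/0.0257)·(913·5.012²/2) = 0.1643·166.9·1.147e+04 = 3.146e+05 Pa.
ΔP = 3.146e+05 Pa = 315 kPa.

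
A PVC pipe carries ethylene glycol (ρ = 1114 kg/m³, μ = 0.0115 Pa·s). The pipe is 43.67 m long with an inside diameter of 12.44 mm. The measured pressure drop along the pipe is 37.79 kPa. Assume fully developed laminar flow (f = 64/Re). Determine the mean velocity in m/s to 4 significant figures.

For laminar flow, f = 64/Re with Re = ρVD/μ, so Darcy-Weisbach reduces to ΔP = 32μLV/D². Solving for V: V = ΔP·D²/(32μL) = 3.779e+04·(0.01244)²/(32·0.0115·43.67) = 0.3639 m/s.
Check: Re = ρVD/μ = 1114·0.3639·0.01244/0.0115 = 438.5 < 2300, so the laminar assumption holds.

V ≈ 0.3639 m/s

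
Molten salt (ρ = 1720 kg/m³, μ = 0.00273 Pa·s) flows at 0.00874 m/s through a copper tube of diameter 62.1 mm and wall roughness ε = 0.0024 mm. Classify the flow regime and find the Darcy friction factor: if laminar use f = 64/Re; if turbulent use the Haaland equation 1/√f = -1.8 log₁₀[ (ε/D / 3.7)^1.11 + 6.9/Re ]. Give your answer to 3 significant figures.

f ≈ 0.187

Re = ρVD/μ = 1720·0.00874·0.0621/0.00273 = 342.
Re < 2300 → laminar, so f = 64/Re = 0.1872 (roughness is irrelevant in laminar flow).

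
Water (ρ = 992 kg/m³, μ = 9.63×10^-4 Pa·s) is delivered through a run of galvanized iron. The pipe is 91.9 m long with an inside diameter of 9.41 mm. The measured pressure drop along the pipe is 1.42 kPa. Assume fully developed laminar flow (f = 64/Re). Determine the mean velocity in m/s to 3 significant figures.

V ≈ 0.0444 m/s

For laminar flow, f = 64/Re with Re = ρVD/μ, so Darcy-Weisbach reduces to ΔP = 32μLV/D². Solving for V: V = ΔP·D²/(32μL) = 1420·(0.00941)²/(32·0.000963·91.9) = 0.0444 m/s.
Check: Re = ρVD/μ = 992·0.0444·0.00941/0.000963 = 430.4 < 2300, so the laminar assumption holds.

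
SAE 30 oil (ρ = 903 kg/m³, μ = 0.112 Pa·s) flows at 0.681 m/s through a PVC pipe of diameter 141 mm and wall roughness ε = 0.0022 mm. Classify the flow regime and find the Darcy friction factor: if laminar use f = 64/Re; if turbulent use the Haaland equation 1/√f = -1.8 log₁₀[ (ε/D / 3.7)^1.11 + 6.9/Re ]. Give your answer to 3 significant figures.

Re = ρVD/μ = 903·0.681·0.141/0.112 = 774.2.
Re < 2300 → laminar, so f = 64/Re = 0.08267 (roughness is irrelevant in laminar flow).

f ≈ 0.0827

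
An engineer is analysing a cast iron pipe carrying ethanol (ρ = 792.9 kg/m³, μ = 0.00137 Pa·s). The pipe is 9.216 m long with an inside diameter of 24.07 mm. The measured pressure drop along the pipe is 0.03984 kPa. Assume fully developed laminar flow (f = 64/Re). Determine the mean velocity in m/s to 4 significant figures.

For laminar flow, f = 64/Re with Re = ρVD/μ, so Darcy-Weisbach reduces to ΔP = 32μLV/D². Solving for V: V = ΔP·D²/(32μL) = 39.84·(0.02407)²/(32·0.00137·9.216) = 0.05713 m/s.
Check: Re = ρVD/μ = 792.9·0.05713·0.02407/0.00137 = 795.9 < 2300, so the laminar assumption holds.

V ≈ 0.05713 m/s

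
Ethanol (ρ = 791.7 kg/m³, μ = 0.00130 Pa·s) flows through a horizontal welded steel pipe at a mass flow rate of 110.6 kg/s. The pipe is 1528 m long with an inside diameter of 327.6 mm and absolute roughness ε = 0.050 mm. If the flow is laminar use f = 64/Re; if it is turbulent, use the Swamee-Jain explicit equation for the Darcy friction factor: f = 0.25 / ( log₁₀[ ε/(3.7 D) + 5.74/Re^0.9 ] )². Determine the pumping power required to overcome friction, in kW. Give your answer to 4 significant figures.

A = πD²/4 = π(0.3276)²/4 = 0.08429 m²; mean velocity V = ṁ/(ρA) = 110.6/(791.7 · 0.08429) = 1.657 m/s.
Reynolds number Re = ρVD/μ = 791.7 · 1.657 · 0.3276 / 0.0013 = 3.307e+05.
Re > 4000 → turbulent. Relative roughness ε/D = 5e-05/0.3276 = 0.000153. Swamee-Jain: f = 0.25/(log₁₀[0.000153/3.7 + 5.74/3.307e+05^0.9])² = 0.25/(log₁₀[4.13e-05 + 6.19e-05])² = 0.25/(-3.987)² = 0.01573.
Darcy-Weisbach: ΔP = f(L/D)(ρV²/2) = 0.01573·(1528/0.3276)·(791.7·1.657²/2) = 0.01573·4664·1087 = 7.977e+04 Pa.
Q = ṁ/ρ = 110.6/791.7 = 0.1397 m³/s.
Pumping power P = QΔP = 0.1397·7.977e+04 = 11144 W = 11.14 kW.

P ≈ 11.14 kW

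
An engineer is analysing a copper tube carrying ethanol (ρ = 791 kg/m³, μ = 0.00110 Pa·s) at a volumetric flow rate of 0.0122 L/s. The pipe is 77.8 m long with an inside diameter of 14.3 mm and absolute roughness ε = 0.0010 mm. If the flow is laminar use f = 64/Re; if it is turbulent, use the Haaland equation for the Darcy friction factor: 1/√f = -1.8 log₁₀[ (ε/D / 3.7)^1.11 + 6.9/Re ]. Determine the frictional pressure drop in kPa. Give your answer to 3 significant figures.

ΔP ≈ 1.02 kPa

Q = 0.0122 L/s = 0.0122/1000 = 1.22e-05 m³/s.
Cross-sectional area A = πD²/4 = π(0.0143)²/4 = 0.0001606 m²; mean velocity V = Q/A = 1.22e-05/0.0001606 = 0.07596 m/s.
Reynolds number Re = ρVD/μ = 791 · 0.07596 · 0.0143 / 0.0011 = 781.1.
Re < 2300 → laminar flow, so f = 64/Re = 64/781.1 = 0.08193 (the turbulent correlation is not needed).
Darcy-Weisbach: ΔP = f(L/D)(ρV²/2) = 0.08193·(77.8/0.0143)·(791·0.07596²/2) = 0.08193·5441·2.282 = 1017 Pa.
ΔP = 1017 Pa = 1.02 kPa.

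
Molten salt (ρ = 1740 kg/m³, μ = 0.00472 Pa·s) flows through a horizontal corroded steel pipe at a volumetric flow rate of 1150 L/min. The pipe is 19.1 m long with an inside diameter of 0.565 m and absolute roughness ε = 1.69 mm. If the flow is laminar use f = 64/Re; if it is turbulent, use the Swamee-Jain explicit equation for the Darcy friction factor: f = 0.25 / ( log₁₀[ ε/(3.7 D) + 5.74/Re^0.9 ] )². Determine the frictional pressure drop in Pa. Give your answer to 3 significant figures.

ΔP ≈ 5.66 Pa

Q = 1150 L/min = 1150/60000 = 0.01917 m³/s.
Cross-sectional area A = πD²/4 = π(0.565)²/4 = 0.2507 m²; mean velocity V = Q/A = 0.01917/0.2507 = 0.07645 m/s.
Reynolds number Re = ρVD/μ = 1740 · 0.07645 · 0.565 / 0.00472 = 1.592e+04.
Re > 4000 → turbulent. Relative roughness ε/D = 0.00169/0.565 = 0.00299. Swamee-Jain: f = 0.25/(log₁₀[0.00299/3.7 + 5.74/1.592e+04^0.9])² = 0.25/(log₁₀[0.000808 + 0.000949])² = 0.25/(-2.755)² = 0.03293.
Darcy-Weisbach: ΔP = f(L/D)(ρV²/2) = 0.03293·(19.1/0.565)·(1740·0.07645²/2) = 0.03293·33.81·5.084 = 5.66 Pa.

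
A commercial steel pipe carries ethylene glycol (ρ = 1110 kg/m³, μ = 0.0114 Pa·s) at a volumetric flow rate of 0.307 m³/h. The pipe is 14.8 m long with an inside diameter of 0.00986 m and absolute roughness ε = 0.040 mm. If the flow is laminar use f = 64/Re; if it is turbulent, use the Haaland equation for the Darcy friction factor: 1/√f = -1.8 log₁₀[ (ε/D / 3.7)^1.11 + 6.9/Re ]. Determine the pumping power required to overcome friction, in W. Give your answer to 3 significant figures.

Q = 0.307 m³/h = 0.307/3600 = 8.528e-05 m³/s.
Cross-sectional area A = πD²/4 = π(0.00986)²/4 = 7.636e-05 m²; mean velocity V = Q/A = 8.528e-05/7.636e-05 = 1.117 m/s.
Reynolds number Re = ρVD/μ = 1110 · 1.117 · 0.00986 / 0.0114 = 1072.
Re < 2300 → laminar flow, so f = 64/Re = 64/1072 = 0.05969 (the turbulent correlation is not needed).
Darcy-Weisbach: ΔP = f(L/D)(ρV²/2) = 0.05969·(14.8/0.00986)·(1110·1.117²/2) = 0.05969·1501·692.3 = 6.202e+04 Pa.
Pumping power P = QΔP = 8.528e-05·6.202e+04 = 5.289 W = 5.29 W.

P ≈ 5.29 W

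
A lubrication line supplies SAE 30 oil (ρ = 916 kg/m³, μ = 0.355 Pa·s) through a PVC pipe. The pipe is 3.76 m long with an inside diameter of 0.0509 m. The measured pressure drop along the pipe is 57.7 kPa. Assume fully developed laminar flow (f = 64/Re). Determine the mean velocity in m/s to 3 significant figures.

V ≈ 3.50 m/s

For laminar flow, f = 64/Re with Re = ρVD/μ, so Darcy-Weisbach reduces to ΔP = 32μLV/D². Solving for V: V = ΔP·D²/(32μL) = 5.77e+04·(0.0509)²/(32·0.355·3.76) = 3.5 m/s.
Check: Re = ρVD/μ = 916·3.5·0.0509/0.355 = 459.7 < 2300, so the laminar assumption holds.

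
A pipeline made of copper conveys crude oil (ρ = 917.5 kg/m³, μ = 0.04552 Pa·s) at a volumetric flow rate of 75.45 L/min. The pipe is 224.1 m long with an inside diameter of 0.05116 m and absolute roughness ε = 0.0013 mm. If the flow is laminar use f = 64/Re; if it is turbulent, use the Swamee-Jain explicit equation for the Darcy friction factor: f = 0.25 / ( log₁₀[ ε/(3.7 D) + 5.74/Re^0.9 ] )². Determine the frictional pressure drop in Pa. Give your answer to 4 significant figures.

ΔP ≈ 76290 Pa

Q = 75.45 L/min = 75.45/60000 = 0.001258 m³/s.
Cross-sectional area A = πD²/4 = π(0.05116)²/4 = 0.002056 m²; mean velocity V = Q/A = 0.001258/0.002056 = 0.6117 m/s.
Reynolds number Re = ρVD/μ = 917.5 · 0.6117 · 0.05116 / 0.0455 = 630.8.
Re < 2300 → laminar flow, so f = 64/Re = 64/630.8 = 0.1015 (the turbulent correlation is not needed).
Darcy-Weisbach: ΔP = f(L/D)(ρV²/2) = 0.1015·(224.1/0.05116)·(917.5·0.6117²/2) = 0.1015·4380·171.7 = 7.629e+04 Pa.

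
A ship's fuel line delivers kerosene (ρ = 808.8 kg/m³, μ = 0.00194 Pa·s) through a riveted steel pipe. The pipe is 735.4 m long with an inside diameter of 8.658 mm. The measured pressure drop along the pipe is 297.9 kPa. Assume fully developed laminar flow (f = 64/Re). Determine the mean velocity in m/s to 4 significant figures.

For laminar flow, f = 64/Re with Re = ρVD/μ, so Darcy-Weisbach reduces to ΔP = 32μLV/D². Solving for V: V = ΔP·D²/(32μL) = 2.979e+05·(0.008658)²/(32·0.00194·735.4) = 0.4891 m/s.
Check: Re = ρVD/μ = 808.8·0.4891·0.008658/0.00194 = 1766 < 2300, so the laminar assumption holds.

V ≈ 0.4891 m/s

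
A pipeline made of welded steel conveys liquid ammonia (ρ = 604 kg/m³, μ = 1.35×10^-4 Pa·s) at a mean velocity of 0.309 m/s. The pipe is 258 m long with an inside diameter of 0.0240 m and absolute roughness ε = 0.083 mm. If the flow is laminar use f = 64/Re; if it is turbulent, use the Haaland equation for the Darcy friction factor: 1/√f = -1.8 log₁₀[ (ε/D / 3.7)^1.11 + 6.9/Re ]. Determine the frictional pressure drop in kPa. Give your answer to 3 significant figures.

ΔP ≈ 9.39 kPa

Reynolds number Re = ρVD/μ = 604 · 0.309 · 0.024 / 0.000135 = 3.318e+04.
Re > 4000 → turbulent. Relative roughness ε/D = 8.3e-05/0.024 = 0.00346. Haaland: 1/√f = -1.8 log₁₀[(0.00346/3.7)^1.11 + 6.9/3.318e+04] = -1.8 log₁₀[0.000434 + 0.000208] = 5.747, so f = 0.03028.
Darcy-Weisbach: ΔP = f(L/D)(ρV²/2) = 0.03028·(258/0.024)·(604·0.309²/2) = 0.03028·1.075e+04·28.84 = 9387 Pa.
ΔP = 9387 Pa = 9.39 kPa.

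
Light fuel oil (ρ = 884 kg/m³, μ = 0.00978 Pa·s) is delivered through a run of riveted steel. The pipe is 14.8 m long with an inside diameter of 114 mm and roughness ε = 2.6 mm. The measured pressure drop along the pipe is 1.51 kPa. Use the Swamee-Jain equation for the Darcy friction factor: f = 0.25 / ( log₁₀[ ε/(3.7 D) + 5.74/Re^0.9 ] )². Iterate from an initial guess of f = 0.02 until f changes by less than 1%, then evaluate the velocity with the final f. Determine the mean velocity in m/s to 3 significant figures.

Rearranging Darcy-Weisbach: V = √(2·ΔP·D/(f·L·ρ)). With ε/D = 0.0026/0.114 = 0.0228, iterate starting from f = 0.02:
  f = 0.02 → V = √(2·1510·0.114/(0.02·14.8·884)) = 1.147 m/s; Re = ρVD/μ = 1.182e+04; f → 0.05508
  f = 0.05508 → V = 0.6912 m/s; Re = 7122; f → 0.05721
  f = 0.05721 → V = 0.6782 m/s; Re = 6988; f → 0.05731
Converged (Δf/f < 1%). With the final f = 0.05731: V = √(2·1510·0.114/(0.05731·14.8·884)) = 0.6776 m/s.

V ≈ 0.678 m/s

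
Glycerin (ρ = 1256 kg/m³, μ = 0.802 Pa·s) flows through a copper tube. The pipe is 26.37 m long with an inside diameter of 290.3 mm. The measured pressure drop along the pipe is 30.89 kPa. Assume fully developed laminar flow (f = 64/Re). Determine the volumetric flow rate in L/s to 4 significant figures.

Q ≈ 254.6 L/s

For laminar flow, f = 64/Re with Re = ρVD/μ, so Darcy-Weisbach reduces to ΔP = 32μLV/D². Solving for V: V = ΔP·D²/(32μL) = 3.089e+04·(0.2903)²/(32·0.802·26.37) = 3.847 m/s.
Check: Re = ρVD/μ = 1256·3.847·0.2903/0.802 = 1749 < 2300, so the laminar assumption holds.
Q = V·A = 3.847·(π/4·0.2903²) = 0.2546 m³/s = 254.6 L/s.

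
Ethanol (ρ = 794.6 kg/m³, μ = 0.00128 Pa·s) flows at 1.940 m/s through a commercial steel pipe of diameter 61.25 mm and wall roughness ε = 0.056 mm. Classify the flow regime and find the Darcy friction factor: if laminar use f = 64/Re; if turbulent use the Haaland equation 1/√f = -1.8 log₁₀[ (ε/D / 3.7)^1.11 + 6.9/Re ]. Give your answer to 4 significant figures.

f ≈ 0.02236

Re = ρVD/μ = 794.6·1.94·0.06125/0.00128 = 7.376e+04.
Re > 4000 → turbulent. ε/D = 5.6e-05/0.06125 = 0.000914; Haaland: 1/√f = -1.8 log₁₀[9.91e-05 + 9.35e-05] = 6.687, so f = 0.02236.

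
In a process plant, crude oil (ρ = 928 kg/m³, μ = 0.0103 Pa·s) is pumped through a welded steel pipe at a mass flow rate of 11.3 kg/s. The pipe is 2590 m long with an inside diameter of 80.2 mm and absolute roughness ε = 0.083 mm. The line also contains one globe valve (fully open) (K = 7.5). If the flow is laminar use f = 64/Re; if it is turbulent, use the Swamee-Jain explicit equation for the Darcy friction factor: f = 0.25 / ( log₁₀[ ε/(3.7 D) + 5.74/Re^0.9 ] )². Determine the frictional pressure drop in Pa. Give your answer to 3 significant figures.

A = πD²/4 = π(0.0802)²/4 = 0.005052 m²; mean velocity V = ṁ/(ρA) = 11.3/(928 · 0.005052) = 2.41 m/s.
Reynolds number Re = ρVD/μ = 928 · 2.41 · 0.0802 / 0.0103 = 1.742e+04.
Re > 4000 → turbulent. Relative roughness ε/D = 8.3e-05/0.0802 = 0.00103. Swamee-Jain: f = 0.25/(log₁₀[0.00103/3.7 + 5.74/1.742e+04^0.9])² = 0.25/(log₁₀[0.00028 + 0.000875])² = 0.25/(-2.938)² = 0.02897.
Total minor-loss coefficient ΣK = 1·7.5 = 7.5.
ΔP = [f·L/D + ΣK]·(ρV²/2) = [0.02897·2590/0.0802 + 7.5]·(928·2.41²/2) = [935.6 + 7.5]·2696 = 2.543e+06 Pa.

ΔP ≈ 2.54×10^6 Pa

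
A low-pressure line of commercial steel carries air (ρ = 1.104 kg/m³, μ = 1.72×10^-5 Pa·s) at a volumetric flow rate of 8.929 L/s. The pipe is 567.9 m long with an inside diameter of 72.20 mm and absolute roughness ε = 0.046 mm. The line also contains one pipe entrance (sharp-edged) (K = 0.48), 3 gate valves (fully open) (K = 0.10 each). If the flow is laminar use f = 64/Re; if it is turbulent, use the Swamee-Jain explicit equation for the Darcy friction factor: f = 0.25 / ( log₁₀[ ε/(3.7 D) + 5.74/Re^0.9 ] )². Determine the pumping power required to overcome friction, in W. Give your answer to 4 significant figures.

Q = 8.929 L/s = 8.929/1000 = 0.008929 m³/s.
Cross-sectional area A = πD²/4 = π(0.0722)²/4 = 0.004094 m²; mean velocity V = Q/A = 0.008929/0.004094 = 2.181 m/s.
Reynolds number Re = ρVD/μ = 1.104 · 2.181 · 0.0722 / 1.72e-05 = 1.011e+04.
Re > 4000 → turbulent. Relative roughness ε/D = 4.6e-05/0.0722 = 0.000637. Swamee-Jain: f = 0.25/(log₁₀[0.000637/3.7 + 5.74/1.011e+04^0.9])² = 0.25/(log₁₀[0.000172 + 0.00143])² = 0.25/(-2.796)² = 0.03198.
Total minor-loss coefficient ΣK = 1·0.48 + 3·0.1 = 0.78.
ΔP = [f·L/D + ΣK]·(ρV²/2) = [0.03198·567.9/0.0722 + 0.78]·(1.104·2.181²/2) = [251.6 + 0.78]·2.626 = 662.6 Pa.
Pumping power P = QΔP = 0.008929·662.6 = 5.9160 W = 5.916 W.

P ≈ 5.916 W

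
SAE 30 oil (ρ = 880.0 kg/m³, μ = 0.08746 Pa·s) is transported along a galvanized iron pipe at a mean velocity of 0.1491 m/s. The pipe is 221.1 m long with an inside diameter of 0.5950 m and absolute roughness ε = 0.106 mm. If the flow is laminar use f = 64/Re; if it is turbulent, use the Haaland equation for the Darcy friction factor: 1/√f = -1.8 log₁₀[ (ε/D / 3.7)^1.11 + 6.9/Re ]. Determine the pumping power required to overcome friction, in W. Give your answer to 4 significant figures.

P ≈ 10.80 W

Reynolds number Re = ρVD/μ = 880 · 0.1491 · 0.595 / 0.0875 = 892.6.
Re < 2300 → laminar flow, so f = 64/Re = 64/892.6 = 0.0717 (the turbulent correlation is not needed).
Darcy-Weisbach: ΔP = f(L/D)(ρV²/2) = 0.0717·(221.1/0.595)·(880·0.1491²/2) = 0.0717·371.6·9.782 = 260.6 Pa.
Q = V·A = 0.1491·0.2781 = 0.04146 m³/s.
Pumping power P = QΔP = 0.04146·260.6 = 10.804 W = 10.80 W.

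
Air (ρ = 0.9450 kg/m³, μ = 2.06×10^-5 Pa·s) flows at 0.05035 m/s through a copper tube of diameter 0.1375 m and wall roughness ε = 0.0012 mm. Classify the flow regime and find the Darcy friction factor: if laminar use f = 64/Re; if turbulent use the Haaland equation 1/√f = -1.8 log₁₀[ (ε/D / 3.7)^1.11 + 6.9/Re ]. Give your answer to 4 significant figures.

f ≈ 0.2015

Re = ρVD/μ = 0.945·0.05035·0.1375/2.06e-05 = 317.6.
Re < 2300 → laminar, so f = 64/Re = 0.2015 (roughness is irrelevant in laminar flow).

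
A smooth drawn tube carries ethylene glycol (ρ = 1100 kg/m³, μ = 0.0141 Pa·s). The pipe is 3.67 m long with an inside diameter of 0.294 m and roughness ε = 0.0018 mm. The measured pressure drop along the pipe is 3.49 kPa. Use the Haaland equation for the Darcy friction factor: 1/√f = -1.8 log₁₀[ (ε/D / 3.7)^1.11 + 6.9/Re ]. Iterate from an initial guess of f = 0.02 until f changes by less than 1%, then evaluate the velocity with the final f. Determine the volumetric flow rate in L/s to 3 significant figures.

Rearranging Darcy-Weisbach: V = √(2·ΔP·D/(f·L·ρ)). With ε/D = 1.8e-06/0.294 = 6.12e-06, iterate starting from f = 0.02:
  f = 0.02 → V = √(2·3490·0.294/(0.02·3.67·1100)) = 5.041 m/s; Re = ρVD/μ = 1.156e+05; f → 0.01732
  f = 0.01732 → V = 5.418 m/s; Re = 1.243e+05; f → 0.01707
  f = 0.01707 → V = 5.457 m/s; Re = 1.252e+05; f → 0.01704
Converged (Δf/f < 1%). With the final f = 0.01704: V = √(2·3490·0.294/(0.01704·3.67·1100)) = 5.461 m/s.
Q = V·A = 5.461·(π/4·0.294²) = 0.3708 m³/s = 371 L/s.

Q ≈ 371 L/s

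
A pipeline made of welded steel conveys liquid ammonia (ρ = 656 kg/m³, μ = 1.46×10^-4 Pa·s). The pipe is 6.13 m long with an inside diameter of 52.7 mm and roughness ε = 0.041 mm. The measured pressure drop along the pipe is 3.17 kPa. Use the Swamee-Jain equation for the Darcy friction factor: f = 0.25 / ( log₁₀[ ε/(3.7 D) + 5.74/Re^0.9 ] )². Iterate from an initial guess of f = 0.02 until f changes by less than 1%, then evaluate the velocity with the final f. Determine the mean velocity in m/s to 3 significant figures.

Rearranging Darcy-Weisbach: V = √(2·ΔP·D/(f·L·ρ)). With ε/D = 4.1e-05/0.0527 = 0.000778, iterate starting from f = 0.02:
  f = 0.02 → V = √(2·3170·0.0527/(0.02·6.13·656)) = 2.038 m/s; Re = ρVD/μ = 4.826e+05; f → 0.01935
  f = 0.01935 → V = 2.072 m/s; Re = 4.907e+05; f → 0.01934
Converged (Δf/f < 1%). With the final f = 0.01934: V = √(2·3170·0.0527/(0.01934·6.13·656)) = 2.073 m/s.

V ≈ 2.07 m/s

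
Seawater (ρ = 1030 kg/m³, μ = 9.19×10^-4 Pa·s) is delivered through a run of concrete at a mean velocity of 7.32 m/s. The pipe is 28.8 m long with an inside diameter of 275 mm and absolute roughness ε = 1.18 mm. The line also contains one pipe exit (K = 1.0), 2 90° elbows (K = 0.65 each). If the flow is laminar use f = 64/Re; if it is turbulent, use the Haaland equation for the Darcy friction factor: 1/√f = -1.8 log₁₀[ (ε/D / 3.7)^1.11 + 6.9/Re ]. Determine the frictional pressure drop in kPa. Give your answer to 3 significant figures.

ΔP ≈ 148 kPa

Reynolds number Re = ρVD/μ = 1030 · 7.32 · 0.275 / 0.000919 = 2.256e+06.
Re > 4000 → turbulent. Relative roughness ε/D = 0.00118/0.275 = 0.00429. Haaland: 1/√f = -1.8 log₁₀[(0.00429/3.7)^1.11 + 6.9/2.256e+06] = -1.8 log₁₀[0.000551 + 3.06e-06] = 5.861, so f = 0.02911.
Total minor-loss coefficient ΣK = 1·1 + 2·0.65 = 2.3.
ΔP = [f·L/D + ΣK]·(ρV²/2) = [0.02911·28.8/0.275 + 2.3]·(1030·7.32²/2) = [3.049 + 2.3]·2.759e+04 = 1.476e+05 Pa.
ΔP = 1.476e+05 Pa = 148 kPa.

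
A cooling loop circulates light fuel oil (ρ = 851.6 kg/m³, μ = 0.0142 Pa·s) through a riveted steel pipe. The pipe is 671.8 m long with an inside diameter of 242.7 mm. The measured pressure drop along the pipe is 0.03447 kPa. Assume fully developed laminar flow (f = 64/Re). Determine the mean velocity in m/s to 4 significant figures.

For laminar flow, f = 64/Re with Re = ρVD/μ, so Darcy-Weisbach reduces to ΔP = 32μLV/D². Solving for V: V = ΔP·D²/(32μL) = 34.47·(0.2427)²/(32·0.0142·671.8) = 0.006651 m/s.
Check: Re = ρVD/μ = 851.6·0.006651·0.2427/0.0142 = 96.81 < 2300, so the laminar assumption holds.

V ≈ 0.006651 m/s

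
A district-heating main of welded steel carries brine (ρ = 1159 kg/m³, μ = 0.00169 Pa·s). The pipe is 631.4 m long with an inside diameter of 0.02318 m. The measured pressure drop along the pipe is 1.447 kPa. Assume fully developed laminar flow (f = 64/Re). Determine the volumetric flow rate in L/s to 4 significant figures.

Q ≈ 0.009609 L/s

For laminar flow, f = 64/Re with Re = ρVD/μ, so Darcy-Weisbach reduces to ΔP = 32μLV/D². Solving for V: V = ΔP·D²/(32μL) = 1447·(0.02318)²/(32·0.00169·631.4) = 0.02277 m/s.
Check: Re = ρVD/μ = 1159·0.02277·0.02318/0.00169 = 362 < 2300, so the laminar assumption holds.
Q = V·A = 0.02277·(π/4·0.02318²) = 9.609e-06 m³/s = 0.009609 L/s.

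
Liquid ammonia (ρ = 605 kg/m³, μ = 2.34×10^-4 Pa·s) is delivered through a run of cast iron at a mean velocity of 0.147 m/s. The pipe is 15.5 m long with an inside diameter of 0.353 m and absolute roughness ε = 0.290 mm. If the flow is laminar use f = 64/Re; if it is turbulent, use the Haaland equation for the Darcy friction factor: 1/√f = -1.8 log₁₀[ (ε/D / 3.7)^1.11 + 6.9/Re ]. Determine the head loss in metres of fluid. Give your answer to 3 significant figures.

Reynolds number Re = ρVD/μ = 605 · 0.147 · 0.353 / 0.000234 = 1.342e+05.
Re > 4000 → turbulent. Relative roughness ε/D = 0.00029/0.353 = 0.000822. Haaland: 1/√f = -1.8 log₁₀[(0.000822/3.7)^1.11 + 6.9/1.342e+05] = -1.8 log₁₀[8.8e-05 + 5.14e-05] = 6.94, so f = 0.02076.
Darcy-Weisbach: ΔP = f(L/D)(ρV²/2) = 0.02076·(15.5/0.353)·(605·0.147²/2) = 0.02076·43.91·6.537 = 5.959 Pa.
Head loss h_f = ΔP/(ρg) = 5.959/(605·9.81) = 0.00100 m.

h_f ≈ 0.00100 m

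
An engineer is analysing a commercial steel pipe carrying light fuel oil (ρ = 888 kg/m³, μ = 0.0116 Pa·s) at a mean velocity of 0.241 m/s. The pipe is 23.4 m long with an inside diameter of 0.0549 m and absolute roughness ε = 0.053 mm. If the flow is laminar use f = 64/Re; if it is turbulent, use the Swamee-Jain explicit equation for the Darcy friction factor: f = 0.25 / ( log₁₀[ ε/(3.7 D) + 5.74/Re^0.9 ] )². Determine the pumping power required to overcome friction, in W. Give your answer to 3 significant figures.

P ≈ 0.396 W

Reynolds number Re = ρVD/μ = 888 · 0.241 · 0.0549 / 0.0116 = 1013.
Re < 2300 → laminar flow, so f = 64/Re = 64/1013 = 0.06319 (the turbulent correlation is not needed).
Darcy-Weisbach: ΔP = f(L/D)(ρV²/2) = 0.06319·(23.4/0.0549)·(888·0.241²/2) = 0.06319·426.2·25.79 = 694.5 Pa.
Q = V·A = 0.241·0.002367 = 0.0005705 m³/s.
Pumping power P = QΔP = 0.0005705·694.5 = 0.3962 W = 0.396 W.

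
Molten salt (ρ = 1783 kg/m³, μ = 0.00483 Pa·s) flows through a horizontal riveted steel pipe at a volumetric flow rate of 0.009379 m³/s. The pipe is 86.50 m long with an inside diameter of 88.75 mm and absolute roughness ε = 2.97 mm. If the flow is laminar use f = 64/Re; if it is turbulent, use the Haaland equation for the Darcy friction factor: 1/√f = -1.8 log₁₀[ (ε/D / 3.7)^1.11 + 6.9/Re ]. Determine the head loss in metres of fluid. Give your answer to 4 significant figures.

Cross-sectional area A = πD²/4 = π(0.08875)²/4 = 0.006186 m²; mean velocity V = Q/A = 0.009379/0.006186 = 1.516 m/s.
Reynolds number Re = ρVD/μ = 1783 · 1.516 · 0.08875 / 0.00483 = 4.967e+04.
Re > 4000 → turbulent. Relative roughness ε/D = 0.00297/0.08875 = 0.0335. Haaland: 1/√f = -1.8 log₁₀[(0.0335/3.7)^1.11 + 6.9/4.967e+04] = -1.8 log₁₀[0.00539 + 0.000139] = 4.063, so f = 0.06057.
Darcy-Weisbach: ΔP = f(L/D)(ρV²/2) = 0.06057·(86.5/0.08875)·(1783·1.516²/2) = 0.06057·974.6·2049 = 1.21e+05 Pa.
Head loss h_f = ΔP/(ρg) = 1.21e+05/(1783·9.81) = 6.916 m.

h_f ≈ 6.916 m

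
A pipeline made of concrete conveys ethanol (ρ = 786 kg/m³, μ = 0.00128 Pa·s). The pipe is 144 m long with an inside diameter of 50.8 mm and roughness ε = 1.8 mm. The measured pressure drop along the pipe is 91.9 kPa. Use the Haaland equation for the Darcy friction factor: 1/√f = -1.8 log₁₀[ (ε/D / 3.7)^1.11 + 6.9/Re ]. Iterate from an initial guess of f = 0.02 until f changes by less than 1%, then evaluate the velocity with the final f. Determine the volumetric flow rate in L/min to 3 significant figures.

Rearranging Darcy-Weisbach: V = √(2·ΔP·D/(f·L·ρ)). With ε/D = 0.0018/0.0508 = 0.0354, iterate starting from f = 0.02:
  f = 0.02 → V = √(2·9.19e+04·0.0508/(0.02·144·786)) = 2.031 m/s; Re = ρVD/μ = 6.335e+04; f → 0.06191
  f = 0.06191 → V = 1.154 m/s; Re = 3.601e+04; f → 0.06225
Converged (Δf/f < 1%). With the final f = 0.06225: V = √(2·9.19e+04·0.0508/(0.06225·144·786)) = 1.151 m/s.
Q = V·A = 1.151·(π/4·0.0508²) = 0.002333 m³/s = 140 L/min.

Q ≈ 140 L/min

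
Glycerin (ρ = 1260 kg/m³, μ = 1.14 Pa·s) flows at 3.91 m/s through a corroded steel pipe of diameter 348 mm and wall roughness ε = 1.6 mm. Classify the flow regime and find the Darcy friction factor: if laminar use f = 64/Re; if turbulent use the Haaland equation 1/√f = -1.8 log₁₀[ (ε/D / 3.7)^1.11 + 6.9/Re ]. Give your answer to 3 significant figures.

Re = ρVD/μ = 1260·3.91·0.348/1.14 = 1504.
Re < 2300 → laminar, so f = 64/Re = 0.04256 (roughness is irrelevant in laminar flow).

f ≈ 0.0426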